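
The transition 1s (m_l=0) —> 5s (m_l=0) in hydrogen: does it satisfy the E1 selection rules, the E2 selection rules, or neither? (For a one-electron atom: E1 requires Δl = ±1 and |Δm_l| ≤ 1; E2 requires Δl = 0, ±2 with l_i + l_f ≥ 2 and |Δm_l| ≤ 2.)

Δl = 0 − 0 = +0; l_i + l_f = 0.
Δm_l = +0.
E1 (Δl = ±1, |Δm_l| ≤ 1): not satisfied.
E2 (Δl = 0,±2, l_i+l_f ≥ 2, |Δm_l| ≤ 2): not satisfied.

neither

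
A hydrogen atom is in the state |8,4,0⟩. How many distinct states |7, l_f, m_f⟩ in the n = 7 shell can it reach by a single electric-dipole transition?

6

E1 requires Δl = ±1, so l_f ∈ {3, 5}; with 0 ≤ l_f ≤ n_f−1 = 6, the allowed l_f values are {3, 5}.
For l_f = 3: m_f ∈ {m_i−1, m_i, m_i+1} ∩ [−3, 3] = {-1, 0, 1} → 3 states.
For l_f = 5: m_f ∈ {m_i−1, m_i, m_i+1} ∩ [−5, 5] = {-1, 0, 1} → 3 states.
Total: 6.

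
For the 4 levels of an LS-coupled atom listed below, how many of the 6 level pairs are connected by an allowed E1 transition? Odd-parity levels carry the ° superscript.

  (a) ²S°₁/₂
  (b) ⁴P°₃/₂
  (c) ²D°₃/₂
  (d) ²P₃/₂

2

(a)–(b): forbidden (parity, ΔS).
(a)–(c): forbidden (parity, ΔL).
(a)–(d): allowed.
(b)–(c): forbidden (parity, ΔS).
(b)–(d): forbidden (ΔS).
(c)–(d): allowed.
Allowed pairs: 2 of 6.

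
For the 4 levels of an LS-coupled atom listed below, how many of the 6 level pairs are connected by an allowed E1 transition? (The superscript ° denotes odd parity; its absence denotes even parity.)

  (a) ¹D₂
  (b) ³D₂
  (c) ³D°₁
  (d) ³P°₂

2

(a)–(b): forbidden (parity, ΔS).
(a)–(c): forbidden (ΔS).
(a)–(d): forbidden (ΔS).
(b)–(c): allowed.
(b)–(d): allowed.
(c)–(d): forbidden (parity).
Allowed pairs: 2 of 6.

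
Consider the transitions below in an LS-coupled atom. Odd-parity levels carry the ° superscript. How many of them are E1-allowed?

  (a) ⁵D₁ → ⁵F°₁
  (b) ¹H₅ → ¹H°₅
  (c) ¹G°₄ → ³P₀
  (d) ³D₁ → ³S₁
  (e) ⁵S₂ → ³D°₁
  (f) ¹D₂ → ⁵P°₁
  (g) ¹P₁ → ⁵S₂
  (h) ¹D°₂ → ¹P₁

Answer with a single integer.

(a) allowed
(b) allowed
(c) forbidden (ΔS, ΔL, ΔJ fail)
(d) forbidden (parity, ΔL fail)
(e) forbidden (ΔS, ΔL fail)
(f) forbidden (ΔS fails)
(g) forbidden (parity, ΔS fail)
(h) allowed
Total allowed: 3 of 8.

3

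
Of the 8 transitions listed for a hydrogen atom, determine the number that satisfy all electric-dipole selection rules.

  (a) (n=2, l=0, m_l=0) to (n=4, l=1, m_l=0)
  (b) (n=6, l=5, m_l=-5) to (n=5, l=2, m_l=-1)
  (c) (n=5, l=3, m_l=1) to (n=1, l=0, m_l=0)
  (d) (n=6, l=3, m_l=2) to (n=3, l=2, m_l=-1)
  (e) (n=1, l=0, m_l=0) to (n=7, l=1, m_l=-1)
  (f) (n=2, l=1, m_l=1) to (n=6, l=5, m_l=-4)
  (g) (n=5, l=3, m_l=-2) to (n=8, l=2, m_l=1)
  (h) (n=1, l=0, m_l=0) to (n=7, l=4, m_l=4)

2

(a) allowed
(b) forbidden — Δl = -3 (E1 requires Δl = ±1); Δm_l = +4 (E1 requires Δm_l = 0, ±1)
(c) forbidden — Δl = -3 (E1 requires Δl = ±1)
(d) forbidden — Δm_l = -3 (E1 requires Δm_l = 0, ±1)
(e) allowed
(f) forbidden — Δl = +4 (E1 requires Δl = ±1); Δm_l = -5 (E1 requires Δm_l = 0, ±1)
(g) forbidden — Δm_l = +3 (E1 requires Δm_l = 0, ±1)
(h) forbidden — Δl = +4 (E1 requires Δl = ±1); Δm_l = +4 (E1 requires Δm_l = 0, ±1)
Total allowed: 2 of 8.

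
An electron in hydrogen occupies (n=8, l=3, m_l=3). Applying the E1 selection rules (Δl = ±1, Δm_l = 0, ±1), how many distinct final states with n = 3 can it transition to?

1

E1 requires Δl = ±1, so l_f ∈ {2, 4}; with 0 ≤ l_f ≤ n_f−1 = 2, the allowed l_f values are {2}.
For l_f = 2: m_f ∈ {m_i−1, m_i, m_i+1} ∩ [−2, 2] = {2} → 1 state.
Total: 1.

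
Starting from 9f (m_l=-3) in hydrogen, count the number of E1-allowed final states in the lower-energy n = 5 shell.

E1 requires Δl = ±1, so l_f ∈ {2, 4}; with 0 ≤ l_f ≤ n_f−1 = 4, the allowed l_f values are {2, 4}.
For l_f = 2: m_f ∈ {m_i−1, m_i, m_i+1} ∩ [−2, 2] = {-2} → 1 state.
For l_f = 4: m_f ∈ {m_i−1, m_i, m_i+1} ∩ [−4, 4] = {-4, -3, -2} → 3 states.
Total: 4.

4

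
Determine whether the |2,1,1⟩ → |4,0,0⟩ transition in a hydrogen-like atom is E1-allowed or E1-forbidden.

allowed

Δl = 0 − 1 = -1; the E1 rule Δl = ±1 is ✓.
m_l: 1 → 0 (Δm_l = -1). |Δm_l| ≤ 1 ✓.
All E1 selection rules are satisfied.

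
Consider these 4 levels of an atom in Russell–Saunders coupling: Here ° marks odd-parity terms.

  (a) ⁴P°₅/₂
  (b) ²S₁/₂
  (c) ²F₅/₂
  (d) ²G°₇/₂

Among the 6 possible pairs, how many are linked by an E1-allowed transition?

1

(a)–(b): forbidden (ΔS, ΔJ).
(a)–(c): forbidden (ΔS, ΔL).
(a)–(d): forbidden (parity, ΔS, ΔL).
(b)–(c): forbidden (parity, ΔL, ΔJ).
(b)–(d): forbidden (ΔL, ΔJ).
(c)–(d): allowed.
Allowed pairs: 1 of 6.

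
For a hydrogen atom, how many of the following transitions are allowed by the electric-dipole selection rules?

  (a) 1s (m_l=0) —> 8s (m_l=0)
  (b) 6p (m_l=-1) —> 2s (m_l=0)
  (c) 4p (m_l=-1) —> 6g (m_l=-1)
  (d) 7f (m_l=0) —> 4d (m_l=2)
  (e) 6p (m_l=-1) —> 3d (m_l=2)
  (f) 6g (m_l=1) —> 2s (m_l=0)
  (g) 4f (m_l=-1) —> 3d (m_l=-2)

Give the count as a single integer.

(a) forbidden — Δl = +0 (E1 requires Δl = ±1)
(b) allowed
(c) forbidden — Δl = +3 (E1 requires Δl = ±1)
(d) forbidden — Δm_l = +2 (E1 requires Δm_l = 0, ±1)
(e) forbidden — Δm_l = +3 (E1 requires Δm_l = 0, ±1)
(f) forbidden — Δl = -4 (E1 requires Δl = ±1)
(g) allowed
Total allowed: 2 of 7.

2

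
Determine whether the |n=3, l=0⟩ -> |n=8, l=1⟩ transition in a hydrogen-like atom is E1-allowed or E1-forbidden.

allowed

Initial l = 0, final l = 1, so Δl = +1. E1 requires Δl = ±1: ✓.
All E1 selection rules are satisfied.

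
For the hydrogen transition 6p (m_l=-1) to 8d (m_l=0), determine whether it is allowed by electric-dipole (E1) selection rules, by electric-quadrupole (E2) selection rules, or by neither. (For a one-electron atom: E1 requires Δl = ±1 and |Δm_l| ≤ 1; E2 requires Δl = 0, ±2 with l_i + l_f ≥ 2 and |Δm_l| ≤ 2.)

E1

Δl = 2 − 1 = +1; l_i + l_f = 3.
Δm_l = +1.
E1 (Δl = ±1, |Δm_l| ≤ 1): satisfied.
E2 (Δl = 0,±2, l_i+l_f ≥ 2, |Δm_l| ≤ 2): not satisfied.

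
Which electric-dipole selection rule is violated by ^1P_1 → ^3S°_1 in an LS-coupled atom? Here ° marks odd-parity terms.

ΔS = 0: S: 0 → 1 — fails.
ΔL = 0, ±1 (not L=0↔0): L: 1 → 0, ΔL = -1 — passes.
Parity must change: even → odd — passes.
ΔJ = 0, ±1 (not J=0↔0): J: 1 → 1, ΔJ = +0 — passes.

the ΔS = 0 rule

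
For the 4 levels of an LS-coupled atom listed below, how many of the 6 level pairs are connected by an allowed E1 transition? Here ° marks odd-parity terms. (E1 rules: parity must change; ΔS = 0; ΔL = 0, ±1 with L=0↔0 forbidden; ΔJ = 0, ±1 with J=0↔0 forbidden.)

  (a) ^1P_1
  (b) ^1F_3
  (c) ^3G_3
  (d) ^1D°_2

(a)–(b): forbidden (parity, ΔL, ΔJ).
(a)–(c): forbidden (parity, ΔS, ΔL, ΔJ).
(a)–(d): allowed.
(b)–(c): forbidden (parity, ΔS).
(b)–(d): allowed.
(c)–(d): forbidden (ΔS, ΔL).
Allowed pairs: 2 of 6.

2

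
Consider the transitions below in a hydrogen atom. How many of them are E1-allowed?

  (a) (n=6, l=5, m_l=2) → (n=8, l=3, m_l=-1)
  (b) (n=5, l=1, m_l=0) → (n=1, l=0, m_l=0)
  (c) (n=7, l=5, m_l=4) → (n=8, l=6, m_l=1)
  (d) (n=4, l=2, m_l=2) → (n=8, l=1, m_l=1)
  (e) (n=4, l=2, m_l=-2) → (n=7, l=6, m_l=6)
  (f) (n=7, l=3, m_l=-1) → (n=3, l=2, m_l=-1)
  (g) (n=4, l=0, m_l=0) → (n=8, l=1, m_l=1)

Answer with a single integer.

(a) forbidden — Δl = -2 (E1 requires Δl = ±1); Δm_l = -3 (E1 requires Δm_l = 0, ±1)
(b) allowed
(c) forbidden — Δm_l = -3 (E1 requires Δm_l = 0, ±1)
(d) allowed
(e) forbidden — Δl = +4 (E1 requires Δl = ±1); Δm_l = +8 (E1 requires Δm_l = 0, ±1)
(f) allowed
(g) allowed
Total allowed: 4 of 7.

4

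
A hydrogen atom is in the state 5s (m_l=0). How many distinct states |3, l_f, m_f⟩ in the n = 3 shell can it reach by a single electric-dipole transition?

E1 requires Δl = ±1, so l_f ∈ {-1, 1}; with 0 ≤ l_f ≤ n_f−1 = 2, the allowed l_f values are {1}.
For l_f = 1: m_f ∈ {m_i−1, m_i, m_i+1} ∩ [−1, 1] = {-1, 0, 1} → 3 states.
Total: 3.

3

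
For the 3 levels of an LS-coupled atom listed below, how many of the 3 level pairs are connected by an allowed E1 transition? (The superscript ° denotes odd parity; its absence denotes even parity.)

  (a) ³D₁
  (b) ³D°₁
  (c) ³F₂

(a)–(b): allowed.
(a)–(c): forbidden (parity).
(b)–(c): allowed.
Allowed pairs: 2 of 3.

2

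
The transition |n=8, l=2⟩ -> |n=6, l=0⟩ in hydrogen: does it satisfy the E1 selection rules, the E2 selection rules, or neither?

E2

Δl = 0 − 2 = -2; l_i + l_f = 2.
E1 (Δl = ±1): not satisfied.
E2 (Δl = 0,±2, l_i+l_f ≥ 2): satisfied.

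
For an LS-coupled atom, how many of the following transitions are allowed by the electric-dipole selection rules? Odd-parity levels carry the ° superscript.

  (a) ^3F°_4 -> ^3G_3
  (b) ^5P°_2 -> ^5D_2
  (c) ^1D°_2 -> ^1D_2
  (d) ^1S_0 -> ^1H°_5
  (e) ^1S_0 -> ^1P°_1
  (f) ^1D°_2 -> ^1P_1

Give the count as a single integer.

(a) allowed
(b) allowed
(c) allowed
(d) forbidden (ΔL, ΔJ fail)
(e) allowed
(f) allowed
Total allowed: 5 of 6.

5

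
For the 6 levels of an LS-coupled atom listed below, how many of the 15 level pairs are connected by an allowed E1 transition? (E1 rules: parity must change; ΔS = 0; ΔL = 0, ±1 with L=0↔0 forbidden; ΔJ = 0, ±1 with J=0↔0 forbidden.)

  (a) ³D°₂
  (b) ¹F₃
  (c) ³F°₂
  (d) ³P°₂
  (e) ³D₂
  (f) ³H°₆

3

(a)–(b): forbidden (ΔS).
(a)–(c): forbidden (parity).
(a)–(d): forbidden (parity).
(a)–(e): allowed.
(a)–(f): forbidden (parity, ΔL, ΔJ).
(b)–(c): forbidden (ΔS).
(b)–(d): forbidden (ΔS, ΔL).
(b)–(e): forbidden (parity, ΔS).
(b)–(f): forbidden (ΔS, ΔL, ΔJ).
(c)–(d): forbidden (parity, ΔL).
(c)–(e): allowed.
(c)–(f): forbidden (parity, ΔL, ΔJ).
(d)–(e): allowed.
(d)–(f): forbidden (parity, ΔL, ΔJ).
(e)–(f): forbidden (ΔL, ΔJ).
Allowed pairs: 3 of 15.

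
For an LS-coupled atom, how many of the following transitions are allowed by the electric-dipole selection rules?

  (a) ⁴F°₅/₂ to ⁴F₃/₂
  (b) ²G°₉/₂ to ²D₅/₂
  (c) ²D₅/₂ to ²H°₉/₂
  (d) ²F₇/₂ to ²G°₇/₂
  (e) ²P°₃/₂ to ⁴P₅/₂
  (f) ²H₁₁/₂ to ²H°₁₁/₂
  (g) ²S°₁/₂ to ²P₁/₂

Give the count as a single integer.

(a) allowed
(b) forbidden (ΔL, ΔJ fail)
(c) forbidden (ΔL, ΔJ fail)
(d) allowed
(e) forbidden (ΔS fails)
(f) allowed
(g) allowed
Total allowed: 4 of 7.

4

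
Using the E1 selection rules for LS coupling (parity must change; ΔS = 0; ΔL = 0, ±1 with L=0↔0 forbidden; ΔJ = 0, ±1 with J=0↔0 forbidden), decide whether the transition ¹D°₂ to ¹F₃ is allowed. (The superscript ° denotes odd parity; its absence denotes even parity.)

Parity must change: odd → even — satisfied.
ΔS = 0: S: 0 → 0 — satisfied.
ΔL = 0, ±1 (not L=0↔0): L: 2 → 3, ΔL = +1 — satisfied.
ΔJ = 0, ±1 (not J=0↔0): J: 2 → 3, ΔJ = +1 — satisfied.
All four E1 rules are satisfied.

allowed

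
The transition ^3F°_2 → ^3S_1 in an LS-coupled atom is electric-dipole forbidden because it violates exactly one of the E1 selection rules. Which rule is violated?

the ΔL = 0, ±1 rule

Parity must change: odd → even — satisfied.
ΔS = 0: S: 1 → 1 — satisfied.
ΔL = 0, ±1 (not L=0↔0): L: 3 → 0, ΔL = -3 — violated.
ΔJ = 0, ±1 (not J=0↔0): J: 2 → 1, ΔJ = -1 — satisfied.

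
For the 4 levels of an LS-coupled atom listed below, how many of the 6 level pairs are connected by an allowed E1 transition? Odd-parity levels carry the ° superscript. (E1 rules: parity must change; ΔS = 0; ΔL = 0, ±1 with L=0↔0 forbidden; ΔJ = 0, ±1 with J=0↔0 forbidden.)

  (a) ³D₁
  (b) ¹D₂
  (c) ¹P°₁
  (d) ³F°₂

2

(a)–(b): forbidden (parity, ΔS).
(a)–(c): forbidden (ΔS).
(a)–(d): allowed.
(b)–(c): allowed.
(b)–(d): forbidden (ΔS).
(c)–(d): forbidden (parity, ΔS, ΔL).
Allowed pairs: 2 of 6.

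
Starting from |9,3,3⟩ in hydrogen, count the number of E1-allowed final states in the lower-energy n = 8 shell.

4

E1 requires Δl = ±1, so l_f ∈ {2, 4}; with 0 ≤ l_f ≤ n_f−1 = 7, the allowed l_f values are {2, 4}.
For l_f = 2: m_f ∈ {m_i−1, m_i, m_i+1} ∩ [−2, 2] = {2} → 1 state.
For l_f = 4: m_f ∈ {m_i−1, m_i, m_i+1} ∩ [−4, 4] = {2, 3, 4} → 3 states.
Total: 4.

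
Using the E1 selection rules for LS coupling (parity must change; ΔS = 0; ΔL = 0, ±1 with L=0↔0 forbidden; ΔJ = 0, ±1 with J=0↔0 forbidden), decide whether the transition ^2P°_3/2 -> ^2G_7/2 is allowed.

forbidden

Reading off the term symbols: S 1/2→1/2, L 1→4, J 3/2→7/2, parity odd→even.
ΔS = 0: S: 1/2 → 1/2 — ✓.
ΔJ = 0, ±1 (not J=0↔0): J: 3/2 → 7/2, ΔJ = +2 — ✗.
Parity must change: odd → even — ✓.
ΔL = 0, ±1 (not L=0↔0): L: 1 → 4, ΔL = +3 — ✗.
Rule(s) violated: ΔL, ΔJ.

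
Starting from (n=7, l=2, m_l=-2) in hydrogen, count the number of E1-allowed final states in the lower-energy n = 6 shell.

E1 requires Δl = ±1, so l_f ∈ {1, 3}; with 0 ≤ l_f ≤ n_f−1 = 5, the allowed l_f values are {1, 3}.
For l_f = 1: m_f ∈ {m_i−1, m_i, m_i+1} ∩ [−1, 1] = {-1} → 1 state.
For l_f = 3: m_f ∈ {m_i−1, m_i, m_i+1} ∩ [−3, 3] = {-3, -2, -1} → 3 states.
Total: 4.

4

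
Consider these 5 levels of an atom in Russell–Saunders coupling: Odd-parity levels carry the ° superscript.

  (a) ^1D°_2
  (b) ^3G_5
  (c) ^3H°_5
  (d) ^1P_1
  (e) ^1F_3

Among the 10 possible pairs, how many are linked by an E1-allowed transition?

(a)–(b): forbidden (ΔS, ΔL, ΔJ).
(a)–(c): forbidden (parity, ΔS, ΔL, ΔJ).
(a)–(d): allowed.
(a)–(e): allowed.
(b)–(c): allowed.
(b)–(d): forbidden (parity, ΔS, ΔL, ΔJ).
(b)–(e): forbidden (parity, ΔS, ΔJ).
(c)–(d): forbidden (ΔS, ΔL, ΔJ).
(c)–(e): forbidden (ΔS, ΔL, ΔJ).
(d)–(e): forbidden (parity, ΔL, ΔJ).
Allowed pairs: 3 of 10.

3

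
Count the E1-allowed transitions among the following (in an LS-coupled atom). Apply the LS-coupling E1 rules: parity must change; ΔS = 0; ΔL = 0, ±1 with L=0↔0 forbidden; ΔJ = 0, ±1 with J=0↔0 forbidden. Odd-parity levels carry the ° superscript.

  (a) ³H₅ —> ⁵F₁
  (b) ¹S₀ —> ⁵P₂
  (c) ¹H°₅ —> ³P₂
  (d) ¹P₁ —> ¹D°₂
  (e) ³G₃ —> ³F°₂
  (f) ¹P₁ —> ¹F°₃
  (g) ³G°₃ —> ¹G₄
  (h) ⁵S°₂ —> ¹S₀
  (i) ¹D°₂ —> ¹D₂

3

(a) forbidden (parity, ΔS, ΔL, ΔJ fail)
(b) forbidden (parity, ΔS, ΔJ fail)
(c) forbidden (ΔS, ΔL, ΔJ fail)
(d) allowed
(e) allowed
(f) forbidden (ΔL, ΔJ fail)
(g) forbidden (ΔS fails)
(h) forbidden (ΔS, ΔL, ΔJ fail)
(i) allowed
Total allowed: 3 of 9.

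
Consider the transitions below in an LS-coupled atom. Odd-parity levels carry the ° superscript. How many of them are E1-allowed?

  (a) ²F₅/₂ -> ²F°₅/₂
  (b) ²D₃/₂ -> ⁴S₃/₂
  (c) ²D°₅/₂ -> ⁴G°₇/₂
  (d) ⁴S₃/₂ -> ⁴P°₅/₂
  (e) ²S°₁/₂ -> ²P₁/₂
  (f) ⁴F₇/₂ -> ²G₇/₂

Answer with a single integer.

3

(a) allowed
(b) forbidden (parity, ΔS, ΔL fail)
(c) forbidden (parity, ΔS, ΔL fail)
(d) allowed
(e) allowed
(f) forbidden (parity, ΔS fail)
Total allowed: 3 of 6.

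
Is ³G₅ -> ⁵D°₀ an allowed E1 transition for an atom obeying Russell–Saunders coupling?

forbidden

Parity must change: even → odd — satisfied.
ΔS = 0: S: 1 → 2 — violated.
ΔL = 0, ±1 (not L=0↔0): L: 4 → 2, ΔL = -2 — violated.
ΔJ = 0, ±1 (not J=0↔0): J: 5 → 0, ΔJ = -5 — violated.
Rule(s) violated: ΔS, ΔL, ΔJ.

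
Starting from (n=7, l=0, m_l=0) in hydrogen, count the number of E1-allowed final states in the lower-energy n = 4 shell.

3

E1 requires Δl = ±1, so l_f ∈ {-1, 1}; with 0 ≤ l_f ≤ n_f−1 = 3, the allowed l_f values are {1}.
For l_f = 1: m_f ∈ {m_i−1, m_i, m_i+1} ∩ [−1, 1] = {-1, 0, 1} → 3 states.
Total: 3.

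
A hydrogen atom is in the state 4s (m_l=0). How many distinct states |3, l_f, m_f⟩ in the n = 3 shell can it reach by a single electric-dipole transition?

3

E1 requires Δl = ±1, so l_f ∈ {-1, 1}; with 0 ≤ l_f ≤ n_f−1 = 2, the allowed l_f values are {1}.
For l_f = 1: m_f ∈ {m_i−1, m_i, m_i+1} ∩ [−1, 1] = {-1, 0, 1} → 3 states.
Total: 3.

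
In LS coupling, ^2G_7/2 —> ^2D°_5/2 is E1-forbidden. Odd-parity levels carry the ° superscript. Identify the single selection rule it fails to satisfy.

the ΔL = 0, ±1 rule

Initial level: S=1/2, L=4, J=7/2, parity even. Final level: S=1/2, L=2, J=5/2, parity odd.
Parity must change: even → odd — passes.
ΔS = 0: S: 1/2 → 1/2 — passes.
ΔL = 0, ±1 (not L=0↔0): L: 4 → 2, ΔL = -2 — fails.
ΔJ = 0, ±1 (not J=0↔0): J: 7/2 → 5/2, ΔJ = -1 — passes.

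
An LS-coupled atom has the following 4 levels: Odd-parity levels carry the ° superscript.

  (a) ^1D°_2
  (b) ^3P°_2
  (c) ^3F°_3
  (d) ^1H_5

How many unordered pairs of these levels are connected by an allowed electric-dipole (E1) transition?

(a)–(b): forbidden (parity, ΔS).
(a)–(c): forbidden (parity, ΔS).
(a)–(d): forbidden (ΔL, ΔJ).
(b)–(c): forbidden (parity, ΔL).
(b)–(d): forbidden (ΔS, ΔL, ΔJ).
(c)–(d): forbidden (ΔS, ΔL, ΔJ).
Allowed pairs: 0 of 6.

0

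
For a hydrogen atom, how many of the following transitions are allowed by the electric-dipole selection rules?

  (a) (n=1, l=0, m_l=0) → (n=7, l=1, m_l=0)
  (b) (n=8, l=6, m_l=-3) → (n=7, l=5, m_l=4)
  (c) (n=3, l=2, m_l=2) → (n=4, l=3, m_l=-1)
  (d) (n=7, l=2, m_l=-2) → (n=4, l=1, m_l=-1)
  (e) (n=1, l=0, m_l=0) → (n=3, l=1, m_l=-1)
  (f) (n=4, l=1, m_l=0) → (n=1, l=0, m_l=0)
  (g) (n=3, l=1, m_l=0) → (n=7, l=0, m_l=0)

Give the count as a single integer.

(a) allowed
(b) forbidden — Δm_l = +7 (E1 requires Δm_l = 0, ±1)
(c) forbidden — Δm_l = -3 (E1 requires Δm_l = 0, ±1)
(d) allowed
(e) allowed
(f) allowed
(g) allowed
Total allowed: 5 of 7.

5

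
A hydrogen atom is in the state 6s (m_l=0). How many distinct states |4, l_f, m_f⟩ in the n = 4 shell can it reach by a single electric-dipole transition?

E1 requires Δl = ±1, so l_f ∈ {-1, 1}; with 0 ≤ l_f ≤ n_f−1 = 3, the allowed l_f values are {1}.
For l_f = 1: m_f ∈ {m_i−1, m_i, m_i+1} ∩ [−1, 1] = {-1, 0, 1} → 3 states.
Total: 3.

3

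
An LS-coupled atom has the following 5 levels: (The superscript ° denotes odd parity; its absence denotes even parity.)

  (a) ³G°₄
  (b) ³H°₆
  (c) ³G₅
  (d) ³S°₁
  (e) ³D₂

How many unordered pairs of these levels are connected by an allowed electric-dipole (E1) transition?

2

(a)–(b): forbidden (parity, ΔJ).
(a)–(c): allowed.
(a)–(d): forbidden (parity, ΔL, ΔJ).
(a)–(e): forbidden (ΔL, ΔJ).
(b)–(c): allowed.
(b)–(d): forbidden (parity, ΔL, ΔJ).
(b)–(e): forbidden (ΔL, ΔJ).
(c)–(d): forbidden (ΔL, ΔJ).
(c)–(e): forbidden (parity, ΔL, ΔJ).
(d)–(e): forbidden (ΔL).
Allowed pairs: 2 of 10.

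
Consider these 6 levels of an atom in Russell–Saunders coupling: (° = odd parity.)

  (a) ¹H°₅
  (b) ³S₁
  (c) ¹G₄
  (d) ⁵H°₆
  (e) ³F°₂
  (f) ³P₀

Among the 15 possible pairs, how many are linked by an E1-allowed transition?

(a)–(b): forbidden (ΔS, ΔL, ΔJ).
(a)–(c): allowed.
(a)–(d): forbidden (parity, ΔS).
(a)–(e): forbidden (parity, ΔS, ΔL, ΔJ).
(a)–(f): forbidden (ΔS, ΔL, ΔJ).
(b)–(c): forbidden (parity, ΔS, ΔL, ΔJ).
(b)–(d): forbidden (ΔS, ΔL, ΔJ).
(b)–(e): forbidden (ΔL).
(b)–(f): forbidden (parity).
(c)–(d): forbidden (ΔS, ΔJ).
(c)–(e): forbidden (ΔS, ΔJ).
(c)–(f): forbidden (parity, ΔS, ΔL, ΔJ).
(d)–(e): forbidden (parity, ΔS, ΔL, ΔJ).
(d)–(f): forbidden (ΔS, ΔL, ΔJ).
(e)–(f): forbidden (ΔL, ΔJ).
Allowed pairs: 1 of 15.

1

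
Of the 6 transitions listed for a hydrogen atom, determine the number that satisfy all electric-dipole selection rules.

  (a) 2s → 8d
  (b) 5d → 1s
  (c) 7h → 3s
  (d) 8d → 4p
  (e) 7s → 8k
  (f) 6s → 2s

1

(a) forbidden — Δl = +2 (E1 requires Δl = ±1)
(b) forbidden — Δl = -2 (E1 requires Δl = ±1)
(c) forbidden — Δl = -5 (E1 requires Δl = ±1)
(d) allowed
(e) forbidden — Δl = +7 (E1 requires Δl = ±1)
(f) forbidden — Δl = +0 (E1 requires Δl = ±1)
Total allowed: 1 of 6.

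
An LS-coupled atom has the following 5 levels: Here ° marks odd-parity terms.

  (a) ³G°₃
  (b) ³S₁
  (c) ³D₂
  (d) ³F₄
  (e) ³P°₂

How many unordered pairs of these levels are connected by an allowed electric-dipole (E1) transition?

(a)–(b): forbidden (ΔL, ΔJ).
(a)–(c): forbidden (ΔL).
(a)–(d): allowed.
(a)–(e): forbidden (parity, ΔL).
(b)–(c): forbidden (parity, ΔL).
(b)–(d): forbidden (parity, ΔL, ΔJ).
(b)–(e): allowed.
(c)–(d): forbidden (parity, ΔJ).
(c)–(e): allowed.
(d)–(e): forbidden (ΔL, ΔJ).
Allowed pairs: 3 of 10.

3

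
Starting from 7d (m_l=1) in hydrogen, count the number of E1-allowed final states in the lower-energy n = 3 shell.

2

E1 requires Δl = ±1, so l_f ∈ {1, 3}; with 0 ≤ l_f ≤ n_f−1 = 2, the allowed l_f values are {1}.
For l_f = 1: m_f ∈ {m_i−1, m_i, m_i+1} ∩ [−1, 1] = {0, 1} → 2 states.
Total: 2.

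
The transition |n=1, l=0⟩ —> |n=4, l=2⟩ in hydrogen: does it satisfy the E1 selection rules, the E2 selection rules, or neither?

Δl = 2 − 0 = +2; l_i + l_f = 2.
E1 (Δl = ±1): not satisfied.
E2 (Δl = 0,±2, l_i+l_f ≥ 2): satisfied.

E2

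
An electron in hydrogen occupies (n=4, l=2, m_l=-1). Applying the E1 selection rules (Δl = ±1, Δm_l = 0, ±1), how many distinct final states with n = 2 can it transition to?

2

E1 requires Δl = ±1, so l_f ∈ {1, 3}; with 0 ≤ l_f ≤ n_f−1 = 1, the allowed l_f values are {1}.
For l_f = 1: m_f ∈ {m_i−1, m_i, m_i+1} ∩ [−1, 1] = {-1, 0} → 2 states.
Total: 2.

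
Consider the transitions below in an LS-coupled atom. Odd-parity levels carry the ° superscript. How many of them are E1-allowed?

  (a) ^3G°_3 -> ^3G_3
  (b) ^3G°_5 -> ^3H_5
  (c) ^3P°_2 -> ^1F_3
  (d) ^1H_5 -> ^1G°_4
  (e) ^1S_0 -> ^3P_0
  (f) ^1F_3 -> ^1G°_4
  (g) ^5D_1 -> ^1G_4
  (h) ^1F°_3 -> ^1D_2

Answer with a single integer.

(a) allowed
(b) allowed
(c) forbidden (ΔS, ΔL fail)
(d) allowed
(e) forbidden (parity, ΔS, ΔJ fail)
(f) allowed
(g) forbidden (parity, ΔS, ΔL, ΔJ fail)
(h) allowed
Total allowed: 5 of 8.

5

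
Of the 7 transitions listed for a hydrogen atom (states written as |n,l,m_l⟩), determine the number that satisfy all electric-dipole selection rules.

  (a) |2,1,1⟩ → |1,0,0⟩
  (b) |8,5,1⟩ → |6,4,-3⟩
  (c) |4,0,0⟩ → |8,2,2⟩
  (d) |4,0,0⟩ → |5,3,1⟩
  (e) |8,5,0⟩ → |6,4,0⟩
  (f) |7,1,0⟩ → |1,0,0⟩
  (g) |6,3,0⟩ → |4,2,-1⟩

4

(a) allowed
(b) forbidden — Δm_l = -4 (E1 requires Δm_l = 0, ±1)
(c) forbidden — Δl = +2 (E1 requires Δl = ±1); Δm_l = +2 (E1 requires Δm_l = 0, ±1)
(d) forbidden — Δl = +3 (E1 requires Δl = ±1)
(e) allowed
(f) allowed
(g) allowed
Total allowed: 4 of 7.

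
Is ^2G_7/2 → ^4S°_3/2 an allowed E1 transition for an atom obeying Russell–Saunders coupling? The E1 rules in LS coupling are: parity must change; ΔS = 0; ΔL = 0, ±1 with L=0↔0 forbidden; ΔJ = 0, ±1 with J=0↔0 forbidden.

Reading off the term symbols: S 1/2→3/2, L 4→0, J 7/2→3/2, parity even→odd.
ΔL = 0, ±1 (not L=0↔0): L: 4 → 0, ΔL = -4 — fails.
ΔS = 0: S: 1/2 → 3/2 — fails.
Parity must change: even → odd — ok.
ΔJ = 0, ±1 (not J=0↔0): J: 7/2 → 3/2, ΔJ = -2 — fails.
Rule(s) violated: ΔS, ΔL, ΔJ.

forbidden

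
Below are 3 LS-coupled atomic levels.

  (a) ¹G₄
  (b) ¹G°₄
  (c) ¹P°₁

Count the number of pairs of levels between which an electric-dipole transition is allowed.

1

(a)–(b): allowed.
(a)–(c): forbidden (ΔL, ΔJ).
(b)–(c): forbidden (parity, ΔL, ΔJ).
Allowed pairs: 1 of 3.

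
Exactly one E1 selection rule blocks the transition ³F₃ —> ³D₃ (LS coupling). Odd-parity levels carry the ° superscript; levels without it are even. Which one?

Initial level: S=1, L=3, J=3, parity even. Final level: S=1, L=2, J=3, parity even.
Parity must change: even → even — violated.
ΔS = 0: S: 1 → 1 — satisfied.
ΔL = 0, ±1 (not L=0↔0): L: 3 → 2, ΔL = -1 — satisfied.
ΔJ = 0, ±1 (not J=0↔0): J: 3 → 3, ΔJ = +0 — satisfied.

parity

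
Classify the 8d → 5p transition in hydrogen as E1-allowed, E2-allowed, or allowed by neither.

E1

Δl = 1 − 2 = -1; l_i + l_f = 3.
E1 (Δl = ±1): satisfied.
E2 (Δl = 0,±2, l_i+l_f ≥ 2): not satisfied.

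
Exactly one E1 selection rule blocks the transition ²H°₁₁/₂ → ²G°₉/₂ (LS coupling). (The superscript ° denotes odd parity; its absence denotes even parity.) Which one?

parity

Reading off the term symbols: S 1/2→1/2, L 5→4, J 11/2→9/2, parity odd→odd.
ΔJ = 0, ±1 (not J=0↔0): J: 11/2 → 9/2, ΔJ = -1 — passes.
Parity must change: odd → odd — fails.
ΔS = 0: S: 1/2 → 1/2 — passes.
ΔL = 0, ±1 (not L=0↔0): L: 5 → 4, ΔL = -1 — passes.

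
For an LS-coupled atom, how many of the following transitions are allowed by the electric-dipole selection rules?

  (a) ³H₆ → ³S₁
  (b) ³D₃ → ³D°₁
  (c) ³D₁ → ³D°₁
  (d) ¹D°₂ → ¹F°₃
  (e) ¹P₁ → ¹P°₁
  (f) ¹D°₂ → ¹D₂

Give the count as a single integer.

3

(a) forbidden (parity, ΔL, ΔJ fail)
(b) forbidden (ΔJ fails)
(c) allowed
(d) forbidden (parity fails)
(e) allowed
(f) allowed
Total allowed: 3 of 6.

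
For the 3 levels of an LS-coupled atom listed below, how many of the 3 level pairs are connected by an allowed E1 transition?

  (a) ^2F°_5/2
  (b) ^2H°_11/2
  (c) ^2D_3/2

1

(a)–(b): forbidden (parity, ΔL, ΔJ).
(a)–(c): allowed.
(b)–(c): forbidden (ΔL, ΔJ).
Allowed pairs: 1 of 3.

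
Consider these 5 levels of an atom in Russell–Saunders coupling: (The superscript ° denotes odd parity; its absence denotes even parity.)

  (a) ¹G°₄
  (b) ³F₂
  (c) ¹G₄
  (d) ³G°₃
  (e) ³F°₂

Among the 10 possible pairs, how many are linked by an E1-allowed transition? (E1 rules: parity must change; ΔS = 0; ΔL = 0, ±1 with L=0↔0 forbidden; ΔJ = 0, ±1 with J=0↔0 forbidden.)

3

(a)–(b): forbidden (ΔS, ΔJ).
(a)–(c): allowed.
(a)–(d): forbidden (parity, ΔS).
(a)–(e): forbidden (parity, ΔS, ΔJ).
(b)–(c): forbidden (parity, ΔS, ΔJ).
(b)–(d): allowed.
(b)–(e): allowed.
(c)–(d): forbidden (ΔS).
(c)–(e): forbidden (ΔS, ΔJ).
(d)–(e): forbidden (parity).
Allowed pairs: 3 of 10.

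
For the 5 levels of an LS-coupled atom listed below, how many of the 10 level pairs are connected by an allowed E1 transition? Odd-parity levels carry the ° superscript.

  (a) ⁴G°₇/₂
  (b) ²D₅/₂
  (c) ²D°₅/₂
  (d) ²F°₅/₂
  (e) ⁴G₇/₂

(a)–(b): forbidden (ΔS, ΔL).
(a)–(c): forbidden (parity, ΔS, ΔL).
(a)–(d): forbidden (parity, ΔS).
(a)–(e): allowed.
(b)–(c): allowed.
(b)–(d): allowed.
(b)–(e): forbidden (parity, ΔS, ΔL).
(c)–(d): forbidden (parity).
(c)–(e): forbidden (ΔS, ΔL).
(d)–(e): forbidden (ΔS).
Allowed pairs: 3 of 10.

3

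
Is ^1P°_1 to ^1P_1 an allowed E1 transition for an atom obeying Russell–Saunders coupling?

allowed

Reading off the term symbols: S 0→0, L 1→1, J 1→1, parity odd→even.
Parity must change: odd → even — satisfied.
ΔS = 0: S: 0 → 0 — satisfied.
ΔL = 0, ±1 (not L=0↔0): L: 1 → 1, ΔL = +0 — satisfied.
ΔJ = 0, ±1 (not J=0↔0): J: 1 → 1, ΔJ = +0 — satisfied.
All four E1 rules are satisfied.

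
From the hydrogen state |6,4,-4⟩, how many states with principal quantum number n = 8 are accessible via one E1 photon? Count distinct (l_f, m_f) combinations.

4

E1 requires Δl = ±1, so l_f ∈ {3, 5}; with 0 ≤ l_f ≤ n_f−1 = 7, the allowed l_f values are {3, 5}.
For l_f = 3: m_f ∈ {m_i−1, m_i, m_i+1} ∩ [−3, 3] = {-3} → 1 state.
For l_f = 5: m_f ∈ {m_i−1, m_i, m_i+1} ∩ [−5, 5] = {-5, -4, -3} → 3 states.
Total: 4.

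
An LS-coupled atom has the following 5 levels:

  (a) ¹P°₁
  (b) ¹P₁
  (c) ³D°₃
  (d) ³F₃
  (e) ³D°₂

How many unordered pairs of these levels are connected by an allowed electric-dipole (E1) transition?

(a)–(b): allowed.
(a)–(c): forbidden (parity, ΔS, ΔJ).
(a)–(d): forbidden (ΔS, ΔL, ΔJ).
(a)–(e): forbidden (parity, ΔS).
(b)–(c): forbidden (ΔS, ΔJ).
(b)–(d): forbidden (parity, ΔS, ΔL, ΔJ).
(b)–(e): forbidden (ΔS).
(c)–(d): allowed.
(c)–(e): forbidden (parity).
(d)–(e): allowed.
Allowed pairs: 3 of 10.

3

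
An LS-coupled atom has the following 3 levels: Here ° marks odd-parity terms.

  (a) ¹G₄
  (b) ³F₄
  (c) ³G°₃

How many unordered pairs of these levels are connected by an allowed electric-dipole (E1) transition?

1

(a)–(b): forbidden (parity, ΔS).
(a)–(c): forbidden (ΔS).
(b)–(c): allowed.
Allowed pairs: 1 of 3.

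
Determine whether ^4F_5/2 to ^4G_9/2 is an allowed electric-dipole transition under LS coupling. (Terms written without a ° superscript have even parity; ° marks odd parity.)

forbidden

Initial level: S=3/2, L=3, J=5/2, parity even. Final level: S=3/2, L=4, J=9/2, parity even.
Parity must change: even → even — fails.
ΔL = 0, ±1 (not L=0↔0): L: 3 → 4, ΔL = +1 — ok.
ΔS = 0: S: 3/2 → 3/2 — ok.
ΔJ = 0, ±1 (not J=0↔0): J: 5/2 → 9/2, ΔJ = +2 — fails.
Rule(s) violated: parity, ΔJ.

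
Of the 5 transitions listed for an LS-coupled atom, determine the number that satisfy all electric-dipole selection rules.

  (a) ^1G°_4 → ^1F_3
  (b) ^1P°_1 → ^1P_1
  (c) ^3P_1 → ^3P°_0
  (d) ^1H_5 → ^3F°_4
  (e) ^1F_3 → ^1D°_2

(a) allowed
(b) allowed
(c) allowed
(d) forbidden (ΔS, ΔL fail)
(e) allowed
Total allowed: 4 of 5.

4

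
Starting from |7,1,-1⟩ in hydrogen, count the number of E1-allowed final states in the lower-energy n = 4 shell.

E1 requires Δl = ±1, so l_f ∈ {0, 2}; with 0 ≤ l_f ≤ n_f−1 = 3, the allowed l_f values are {0, 2}.
For l_f = 0: m_f ∈ {m_i−1, m_i, m_i+1} ∩ [−0, 0] = {0} → 1 state.
For l_f = 2: m_f ∈ {m_i−1, m_i, m_i+1} ∩ [−2, 2] = {-2, -1, 0} → 3 states.
Total: 4.

4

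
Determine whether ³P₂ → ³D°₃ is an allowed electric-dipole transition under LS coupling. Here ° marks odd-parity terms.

allowed

Initial level: S=1, L=1, J=2, parity even. Final level: S=1, L=2, J=3, parity odd.
Parity must change: even → odd — ok.
ΔS = 0: S: 1 → 1 — ok.
ΔL = 0, ±1 (not L=0↔0): L: 1 → 2, ΔL = +1 — ok.
ΔJ = 0, ±1 (not J=0↔0): J: 2 → 3, ΔJ = +1 — ok.
All four E1 rules are satisfied.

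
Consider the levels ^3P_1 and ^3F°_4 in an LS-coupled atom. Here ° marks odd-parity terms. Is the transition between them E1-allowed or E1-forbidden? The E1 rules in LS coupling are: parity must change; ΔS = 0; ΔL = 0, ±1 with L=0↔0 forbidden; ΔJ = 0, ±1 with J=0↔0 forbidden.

Initial level: S=1, L=1, J=1, parity even. Final level: S=1, L=3, J=4, parity odd.
Parity must change: even → odd — passes.
ΔL = 0, ±1 (not L=0↔0): L: 1 → 3, ΔL = +2 — fails.
ΔJ = 0, ±1 (not J=0↔0): J: 1 → 4, ΔJ = +3 — fails.
ΔS = 0: S: 1 → 1 — passes.
Rule(s) violated: ΔL, ΔJ.

forbidden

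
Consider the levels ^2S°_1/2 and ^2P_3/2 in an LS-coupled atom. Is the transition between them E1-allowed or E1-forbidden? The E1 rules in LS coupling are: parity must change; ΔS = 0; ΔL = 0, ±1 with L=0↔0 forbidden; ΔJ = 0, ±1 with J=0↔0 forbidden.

allowed

Parity must change: odd → even — ok.
ΔL = 0, ±1 (not L=0↔0): L: 0 → 1, ΔL = +1 — ok.
ΔS = 0: S: 1/2 → 1/2 — ok.
ΔJ = 0, ±1 (not J=0↔0): J: 1/2 → 3/2, ΔJ = +1 — ok.
All four E1 rules are satisfied.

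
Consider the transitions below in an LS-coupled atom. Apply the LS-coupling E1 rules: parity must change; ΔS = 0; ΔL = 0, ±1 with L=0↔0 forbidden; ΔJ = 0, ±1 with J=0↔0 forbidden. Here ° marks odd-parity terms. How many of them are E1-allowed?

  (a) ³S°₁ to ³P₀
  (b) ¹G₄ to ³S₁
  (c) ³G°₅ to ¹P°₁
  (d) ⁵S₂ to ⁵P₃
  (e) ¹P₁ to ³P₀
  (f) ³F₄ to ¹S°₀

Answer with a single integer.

(a) allowed
(b) forbidden (parity, ΔS, ΔL, ΔJ fail)
(c) forbidden (parity, ΔS, ΔL, ΔJ fail)
(d) forbidden (parity fails)
(e) forbidden (parity, ΔS fail)
(f) forbidden (ΔS, ΔL, ΔJ fail)
Total allowed: 1 of 6.

1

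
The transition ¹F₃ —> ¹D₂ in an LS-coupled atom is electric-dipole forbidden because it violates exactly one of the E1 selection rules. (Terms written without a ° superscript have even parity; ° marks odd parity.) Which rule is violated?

Initial level: S=0, L=3, J=3, parity even. Final level: S=0, L=2, J=2, parity even.
Parity must change: even → even — fails.
ΔS = 0: S: 0 → 0 — passes.
ΔL = 0, ±1 (not L=0↔0): L: 3 → 2, ΔL = -1 — passes.
ΔJ = 0, ±1 (not J=0↔0): J: 3 → 2, ΔJ = -1 — passes.

parity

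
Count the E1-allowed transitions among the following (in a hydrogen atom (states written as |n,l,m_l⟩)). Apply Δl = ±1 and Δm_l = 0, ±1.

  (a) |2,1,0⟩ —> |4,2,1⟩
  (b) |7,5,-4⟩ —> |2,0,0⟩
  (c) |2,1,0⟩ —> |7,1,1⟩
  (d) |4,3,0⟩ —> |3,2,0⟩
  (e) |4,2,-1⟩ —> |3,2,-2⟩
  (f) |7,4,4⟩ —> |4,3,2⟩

(a) allowed
(b) forbidden — Δl = -5 (E1 requires Δl = ±1); Δm_l = +4 (E1 requires Δm_l = 0, ±1)
(c) forbidden — Δl = +0 (E1 requires Δl = ±1)
(d) allowed
(e) forbidden — Δl = +0 (E1 requires Δl = ±1)
(f) forbidden — Δm_l = -2 (E1 requires Δm_l = 0, ±1)
Total allowed: 2 of 6.

2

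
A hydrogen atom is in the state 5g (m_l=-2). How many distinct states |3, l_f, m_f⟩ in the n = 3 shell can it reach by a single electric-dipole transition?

E1 requires l_f ∈ {3, 5}, but neither lies in [0, 2], so no final state is reachable.
Total: 0.

0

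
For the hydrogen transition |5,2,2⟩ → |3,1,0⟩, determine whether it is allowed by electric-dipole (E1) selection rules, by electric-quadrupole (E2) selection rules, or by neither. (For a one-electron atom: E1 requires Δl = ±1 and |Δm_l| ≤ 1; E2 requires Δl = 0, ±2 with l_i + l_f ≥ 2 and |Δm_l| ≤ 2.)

neither

Δl = 1 − 2 = -1; l_i + l_f = 3.
Δm_l = -2.
E1 (Δl = ±1, |Δm_l| ≤ 1): not satisfied.
E2 (Δl = 0,±2, l_i+l_f ≥ 2, |Δm_l| ≤ 2): not satisfied.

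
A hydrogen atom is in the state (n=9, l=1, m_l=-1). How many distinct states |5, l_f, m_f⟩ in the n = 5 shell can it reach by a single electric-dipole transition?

4

E1 requires Δl = ±1, so l_f ∈ {0, 2}; with 0 ≤ l_f ≤ n_f−1 = 4, the allowed l_f values are {0, 2}.
For l_f = 0: m_f ∈ {m_i−1, m_i, m_i+1} ∩ [−0, 0] = {0} → 1 state.
For l_f = 2: m_f ∈ {m_i−1, m_i, m_i+1} ∩ [−2, 2] = {-2, -1, 0} → 3 states.
Total: 4.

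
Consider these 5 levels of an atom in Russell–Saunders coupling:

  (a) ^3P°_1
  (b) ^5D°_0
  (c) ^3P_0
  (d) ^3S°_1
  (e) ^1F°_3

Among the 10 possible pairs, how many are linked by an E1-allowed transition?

(a)–(b): forbidden (parity, ΔS).
(a)–(c): allowed.
(a)–(d): forbidden (parity).
(a)–(e): forbidden (parity, ΔS, ΔL, ΔJ).
(b)–(c): forbidden (ΔS, ΔJ).
(b)–(d): forbidden (parity, ΔS, ΔL).
(b)–(e): forbidden (parity, ΔS, ΔJ).
(c)–(d): allowed.
(c)–(e): forbidden (ΔS, ΔL, ΔJ).
(d)–(e): forbidden (parity, ΔS, ΔL, ΔJ).
Allowed pairs: 2 of 10.

2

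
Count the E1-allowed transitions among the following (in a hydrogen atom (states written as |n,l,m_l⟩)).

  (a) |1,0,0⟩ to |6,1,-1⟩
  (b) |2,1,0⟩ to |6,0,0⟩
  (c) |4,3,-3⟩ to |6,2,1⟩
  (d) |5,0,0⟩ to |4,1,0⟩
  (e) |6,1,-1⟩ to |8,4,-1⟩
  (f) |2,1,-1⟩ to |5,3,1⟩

3

(a) allowed
(b) allowed
(c) forbidden — Δm_l = +4 (E1 requires Δm_l = 0, ±1)
(d) allowed
(e) forbidden — Δl = +3 (E1 requires Δl = ±1)
(f) forbidden — Δl = +2 (E1 requires Δl = ±1); Δm_l = +2 (E1 requires Δm_l = 0, ±1)
Total allowed: 3 of 6.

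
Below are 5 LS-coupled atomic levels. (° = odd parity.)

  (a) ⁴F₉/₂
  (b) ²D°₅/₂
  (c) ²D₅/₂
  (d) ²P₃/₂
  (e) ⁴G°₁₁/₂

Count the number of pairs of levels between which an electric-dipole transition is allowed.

3

(a)–(b): forbidden (ΔS, ΔJ).
(a)–(c): forbidden (parity, ΔS, ΔJ).
(a)–(d): forbidden (parity, ΔS, ΔL, ΔJ).
(a)–(e): allowed.
(b)–(c): allowed.
(b)–(d): allowed.
(b)–(e): forbidden (parity, ΔS, ΔL, ΔJ).
(c)–(d): forbidden (parity).
(c)–(e): forbidden (ΔS, ΔL, ΔJ).
(d)–(e): forbidden (ΔS, ΔL, ΔJ).
Allowed pairs: 3 of 10.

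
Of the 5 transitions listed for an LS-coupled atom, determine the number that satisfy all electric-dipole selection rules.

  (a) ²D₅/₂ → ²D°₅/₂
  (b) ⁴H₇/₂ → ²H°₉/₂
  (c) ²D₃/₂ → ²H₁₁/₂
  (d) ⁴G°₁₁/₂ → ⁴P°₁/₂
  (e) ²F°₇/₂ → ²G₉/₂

(a) allowed
(b) forbidden (ΔS fails)
(c) forbidden (parity, ΔL, ΔJ fail)
(d) forbidden (parity, ΔL, ΔJ fail)
(e) allowed
Total allowed: 2 of 5.

2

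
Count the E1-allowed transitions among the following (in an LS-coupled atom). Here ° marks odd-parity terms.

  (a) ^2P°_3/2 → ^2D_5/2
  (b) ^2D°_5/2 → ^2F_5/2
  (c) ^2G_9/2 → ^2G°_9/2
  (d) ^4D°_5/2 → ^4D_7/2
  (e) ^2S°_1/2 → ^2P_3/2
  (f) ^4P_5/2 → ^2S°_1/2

5

(a) allowed
(b) allowed
(c) allowed
(d) allowed
(e) allowed
(f) forbidden (ΔS, ΔJ fail)
Total allowed: 5 of 6.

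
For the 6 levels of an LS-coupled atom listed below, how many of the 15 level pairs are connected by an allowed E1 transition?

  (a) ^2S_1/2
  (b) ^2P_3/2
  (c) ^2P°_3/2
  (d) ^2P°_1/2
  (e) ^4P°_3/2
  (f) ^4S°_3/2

4

(a)–(b): forbidden (parity).
(a)–(c): allowed.
(a)–(d): allowed.
(a)–(e): forbidden (ΔS).
(a)–(f): forbidden (ΔS, ΔL).
(b)–(c): allowed.
(b)–(d): allowed.
(b)–(e): forbidden (ΔS).
(b)–(f): forbidden (ΔS).
(c)–(d): forbidden (parity).
(c)–(e): forbidden (parity, ΔS).
(c)–(f): forbidden (parity, ΔS).
(d)–(e): forbidden (parity, ΔS).
(d)–(f): forbidden (parity, ΔS).
(e)–(f): forbidden (parity).
Allowed pairs: 4 of 15.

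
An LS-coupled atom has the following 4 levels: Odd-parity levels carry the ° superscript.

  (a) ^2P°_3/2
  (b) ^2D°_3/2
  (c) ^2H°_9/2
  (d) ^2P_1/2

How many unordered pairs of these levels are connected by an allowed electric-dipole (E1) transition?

(a)–(b): forbidden (parity).
(a)–(c): forbidden (parity, ΔL, ΔJ).
(a)–(d): allowed.
(b)–(c): forbidden (parity, ΔL, ΔJ).
(b)–(d): allowed.
(c)–(d): forbidden (ΔL, ΔJ).
Allowed pairs: 2 of 6.

2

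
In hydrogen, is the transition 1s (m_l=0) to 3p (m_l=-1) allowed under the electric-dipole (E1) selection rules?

allowed

Initial l = 0, final l = 1, so Δl = +1. E1 requires Δl = ±1: ✓.
m_l: 0 → -1 (Δm_l = -1). |Δm_l| ≤ 1 ✓.
All E1 selection rules are satisfied.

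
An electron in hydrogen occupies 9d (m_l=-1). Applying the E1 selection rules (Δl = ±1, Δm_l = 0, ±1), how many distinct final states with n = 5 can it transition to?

E1 requires Δl = ±1, so l_f ∈ {1, 3}; with 0 ≤ l_f ≤ n_f−1 = 4, the allowed l_f values are {1, 3}.
For l_f = 1: m_f ∈ {m_i−1, m_i, m_i+1} ∩ [−1, 1] = {-1, 0} → 2 states.
For l_f = 3: m_f ∈ {m_i−1, m_i, m_i+1} ∩ [−3, 3] = {-2, -1, 0} → 3 states.
Total: 5.

5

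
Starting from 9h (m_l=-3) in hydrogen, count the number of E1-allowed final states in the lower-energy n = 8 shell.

E1 requires Δl = ±1, so l_f ∈ {4, 6}; with 0 ≤ l_f ≤ n_f−1 = 7, the allowed l_f values are {4, 6}.
For l_f = 4: m_f ∈ {m_i−1, m_i, m_i+1} ∩ [−4, 4] = {-4, -3, -2} → 3 states.
For l_f = 6: m_f ∈ {m_i−1, m_i, m_i+1} ∩ [−6, 6] = {-4, -3, -2} → 3 states.
Total: 6.

6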